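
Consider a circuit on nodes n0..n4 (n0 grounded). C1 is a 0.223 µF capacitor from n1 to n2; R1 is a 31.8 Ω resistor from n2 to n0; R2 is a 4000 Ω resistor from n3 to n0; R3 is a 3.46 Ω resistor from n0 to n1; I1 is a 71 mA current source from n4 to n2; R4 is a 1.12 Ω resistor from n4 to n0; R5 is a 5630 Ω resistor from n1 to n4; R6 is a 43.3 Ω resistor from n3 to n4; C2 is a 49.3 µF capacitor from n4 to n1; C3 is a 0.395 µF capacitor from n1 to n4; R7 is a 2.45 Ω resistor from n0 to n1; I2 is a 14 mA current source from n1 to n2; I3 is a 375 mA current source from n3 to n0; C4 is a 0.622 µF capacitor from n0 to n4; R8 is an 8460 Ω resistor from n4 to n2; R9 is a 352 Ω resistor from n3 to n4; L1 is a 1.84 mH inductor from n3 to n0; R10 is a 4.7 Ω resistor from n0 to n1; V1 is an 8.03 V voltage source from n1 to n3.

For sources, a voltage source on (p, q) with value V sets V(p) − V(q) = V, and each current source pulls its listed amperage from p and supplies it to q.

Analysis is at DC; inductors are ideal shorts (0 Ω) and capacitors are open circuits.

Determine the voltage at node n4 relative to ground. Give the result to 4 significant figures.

Element admittances at DC:
  Y(C1) = 0.000 S between n1,n2
  Y(R1) = 0.03145 S between n2,n0
  Y(R2) = 0.0002500 S between n3,n0
  Y(R3) = 0.2890 S between n0,n1
  I1: injects 0.071 A into n2 (from n4)
  Y(R4) = 0.8929 S between n4,n0
  Y(R5) = 0.0001776 S between n1,n4
  Y(R6) = 0.02309 S between n3,n4
  Y(C2) = 0.000 S between n4,n1
  Y(C3) = 0.000 S between n1,n4
  Y(R7) = 0.4082 S between n0,n1
  I2: injects 0.014 A into n2 (from n1)
  I3: injects 0.375 A into n0 (from n3)
  Y(C4) = 0.000 S between n0,n4
  Y(R8) = 0.0001182 S between n4,n2
  Y(R9) = 0.002841 S between n3,n4
  L1: short n3↔n0 (DC inductor)
  Y(R10) = 0.2128 S between n0,n1
  V1: constraint V(n1)−V(n3) = 8.03
Assemble and solve the 6×6 MNA system:
  V(n1)=8.030  V(n2)=2.693  V(n3)=0.000  V(n4)=-0.07535
  i(L1)=-7.699  i(V1)=-7.322

-0.07535 V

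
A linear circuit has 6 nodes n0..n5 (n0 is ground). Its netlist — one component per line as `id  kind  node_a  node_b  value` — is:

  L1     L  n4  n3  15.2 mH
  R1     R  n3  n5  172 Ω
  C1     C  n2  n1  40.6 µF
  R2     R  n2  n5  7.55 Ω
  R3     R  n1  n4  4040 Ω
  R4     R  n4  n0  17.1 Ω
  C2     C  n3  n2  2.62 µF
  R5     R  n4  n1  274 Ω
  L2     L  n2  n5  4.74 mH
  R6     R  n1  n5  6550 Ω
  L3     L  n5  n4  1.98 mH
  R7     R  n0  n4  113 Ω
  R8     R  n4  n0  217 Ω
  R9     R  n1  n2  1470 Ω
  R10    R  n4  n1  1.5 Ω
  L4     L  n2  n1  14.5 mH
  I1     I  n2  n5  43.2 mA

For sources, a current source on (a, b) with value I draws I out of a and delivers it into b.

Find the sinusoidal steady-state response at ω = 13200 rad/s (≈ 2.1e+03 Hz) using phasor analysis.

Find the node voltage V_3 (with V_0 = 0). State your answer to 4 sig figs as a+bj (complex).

0.04416-0.01600j V

Element admittances at ω=13200 rad/s:
  Y(L1) = 0.000-0.004984j S between n4,n3
  Y(R1) = 0.005814+0.000j S between n3,n5
  Y(C1) = 0.000+0.5359j S between n2,n1
  Y(R2) = 0.1325+0.000j S between n2,n5
  Y(R3) = 0.0002475+0.000j S between n1,n4
  Y(R4) = 0.05848+0.000j S between n4,n0
  Y(C2) = 0.000+0.03458j S between n3,n2
  Y(R5) = 0.003650+0.000j S between n4,n1
  Y(L2) = 0.000-0.01598j S between n2,n5
  Y(R6) = 0.0001527+0.000j S between n1,n5
  Y(L3) = 0.000-0.03826j S between n5,n4
  Y(R7) = 0.008850+0.000j S between n0,n4
  Y(R8) = 0.004608+0.000j S between n4,n0
  Y(R9) = 0.0006803+0.000j S between n1,n2
  Y(R10) = 0.6667+0.000j S between n4,n1
  Y(L4) = 0.000-0.005225j S between n2,n1
  I1: injects 0.0432 A into n5 (from n2)
Assemble and solve the 5×5 MNA system:
  V(n1)=-0.007371+0.01619j  V(n2)=0.01304+0.02561j  V(n3)=0.04416-0.01600j  V(n4)=0.000+0.000j  V(n5)=0.2779+0.1313j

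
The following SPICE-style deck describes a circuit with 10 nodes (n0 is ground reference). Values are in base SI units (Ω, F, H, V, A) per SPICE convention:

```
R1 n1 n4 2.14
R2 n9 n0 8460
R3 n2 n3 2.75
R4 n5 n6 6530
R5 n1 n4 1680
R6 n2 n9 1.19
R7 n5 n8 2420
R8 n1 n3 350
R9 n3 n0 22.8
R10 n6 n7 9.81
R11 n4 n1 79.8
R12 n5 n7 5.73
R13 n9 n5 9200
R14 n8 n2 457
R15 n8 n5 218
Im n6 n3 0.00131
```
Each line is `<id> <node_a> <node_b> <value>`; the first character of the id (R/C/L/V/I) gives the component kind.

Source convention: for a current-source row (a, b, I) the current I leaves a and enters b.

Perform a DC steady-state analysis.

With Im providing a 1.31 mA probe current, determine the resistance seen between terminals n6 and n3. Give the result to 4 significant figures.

R_eq = 631.5 Ω

Element admittances at DC:
  Y(R1) = 0.4673 S between n1,n4
  Y(R2) = 0.0001182 S between n9,n0
  Y(R3) = 0.3636 S between n2,n3
  Y(R4) = 0.0001531 S between n5,n6
  Y(R5) = 0.0005952 S between n1,n4
  Y(R6) = 0.8403 S between n2,n9
  Y(R7) = 0.0004132 S between n5,n8
  Y(R8) = 0.002857 S between n1,n3
  Y(R9) = 0.04386 S between n3,n0
  Y(R10) = 0.1019 S between n6,n7
  Y(R11) = 0.01253 S between n4,n1
  Y(R12) = 0.1745 S between n5,n7
  Y(R13) = 0.0001087 S between n9,n5
  Y(R14) = 0.002188 S between n8,n2
  Y(R15) = 0.004587 S between n8,n5
  Im: injects 0.00131 A into n3 (from n6)
Assemble and solve the 9×9 MNA system:
  V(n1)=9.957e-06  V(n2)=-0.003591  V(n3)=9.957e-06  V(n4)=9.957e-06  V(n5)=-0.8069  V(n6)=-0.8272  V(n7)=-0.8144  V(n8)=-0.5624  V(n9)=-0.003695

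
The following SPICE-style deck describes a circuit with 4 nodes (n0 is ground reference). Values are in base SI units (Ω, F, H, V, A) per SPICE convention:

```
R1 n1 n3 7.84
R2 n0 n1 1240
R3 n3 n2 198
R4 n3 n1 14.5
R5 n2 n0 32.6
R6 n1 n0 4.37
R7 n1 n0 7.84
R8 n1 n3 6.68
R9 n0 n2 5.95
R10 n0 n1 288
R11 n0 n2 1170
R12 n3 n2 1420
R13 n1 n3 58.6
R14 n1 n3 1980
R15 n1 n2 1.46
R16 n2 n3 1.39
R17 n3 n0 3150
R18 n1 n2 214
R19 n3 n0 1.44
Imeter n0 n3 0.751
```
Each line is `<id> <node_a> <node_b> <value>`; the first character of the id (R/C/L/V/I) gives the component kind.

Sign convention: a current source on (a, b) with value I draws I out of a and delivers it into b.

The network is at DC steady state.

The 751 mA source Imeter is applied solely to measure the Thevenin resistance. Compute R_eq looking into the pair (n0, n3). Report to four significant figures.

Element admittances at DC:
  Y(R1) = 0.1276 S between n1,n3
  Y(R2) = 0.0008065 S between n0,n1
  Y(R3) = 0.005051 S between n3,n2
  Y(R4) = 0.06897 S between n3,n1
  Y(R5) = 0.03067 S between n2,n0
  Y(R6) = 0.2288 S between n1,n0
  Y(R7) = 0.1276 S between n1,n0
  Y(R8) = 0.1497 S between n1,n3
  Y(R9) = 0.1681 S between n0,n2
  Y(R10) = 0.003472 S between n0,n1
  Y(R11) = 0.0008547 S between n0,n2
  Y(R12) = 0.0007042 S between n3,n2
  Y(R13) = 0.01706 S between n1,n3
  Y(R14) = 0.0005051 S between n1,n3
  Y(R15) = 0.6849 S between n1,n2
  Y(R16) = 0.7194 S between n2,n3
  Y(R17) = 0.0003175 S between n3,n0
  Y(R18) = 0.004673 S between n1,n2
  Y(R19) = 0.6944 S between n3,n0
  Imeter: injects 0.751 A into n3 (from n0)
Assemble and solve the 3×3 MNA system:
  V(n1)=0.4292  V(n2)=0.5038  V(n3)=0.7134

R_eq = 0.9499 Ω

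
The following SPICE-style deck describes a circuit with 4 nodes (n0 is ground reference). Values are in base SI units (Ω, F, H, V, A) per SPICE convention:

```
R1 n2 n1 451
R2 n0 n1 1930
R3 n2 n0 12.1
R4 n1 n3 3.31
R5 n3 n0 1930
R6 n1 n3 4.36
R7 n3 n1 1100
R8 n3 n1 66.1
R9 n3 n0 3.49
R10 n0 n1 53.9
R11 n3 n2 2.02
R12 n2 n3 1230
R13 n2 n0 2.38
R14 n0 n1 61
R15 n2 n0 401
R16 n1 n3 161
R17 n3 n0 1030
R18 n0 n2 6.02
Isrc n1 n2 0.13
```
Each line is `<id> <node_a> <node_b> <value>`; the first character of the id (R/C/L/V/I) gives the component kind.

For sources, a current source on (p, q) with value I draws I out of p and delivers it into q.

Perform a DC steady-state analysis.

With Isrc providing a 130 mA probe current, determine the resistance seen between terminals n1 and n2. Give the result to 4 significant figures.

R_eq = 2.972 Ω

MNA unknowns: 3 node voltages V₁..V_3
R1: Y=0.002217 on G[2,1]
R2: Y=0.0005181 on G[0,1]
R3: Y=0.08264 on G[2,0]
R4: Y=0.3021 on G[1,3]
R5: Y=0.0005181 on G[3,0]
R6: Y=0.2294 on G[1,3]
R7: Y=0.0009091 on G[3,1]
R8: Y=0.01513 on G[3,1]
R9: Y=0.2865 on G[3,0]
R10: Y=0.01855 on G[0,1]
R11: Y=0.4950 on G[3,2]
R12: Y=0.0008130 on G[2,3]
R13: Y=0.4202 on G[2,0]
R14: Y=0.01639 on G[0,1]
R15: Y=0.002494 on G[2,0]
R16: Y=0.006211 on G[1,3]
R17: Y=0.0009709 on G[3,0]
R18: Y=0.1661 on G[0,2]
Isrc: z[1]−=0.13, z[2]+=0.13
solve → V1=-0.3222, V2=0.06406, V3=-0.1096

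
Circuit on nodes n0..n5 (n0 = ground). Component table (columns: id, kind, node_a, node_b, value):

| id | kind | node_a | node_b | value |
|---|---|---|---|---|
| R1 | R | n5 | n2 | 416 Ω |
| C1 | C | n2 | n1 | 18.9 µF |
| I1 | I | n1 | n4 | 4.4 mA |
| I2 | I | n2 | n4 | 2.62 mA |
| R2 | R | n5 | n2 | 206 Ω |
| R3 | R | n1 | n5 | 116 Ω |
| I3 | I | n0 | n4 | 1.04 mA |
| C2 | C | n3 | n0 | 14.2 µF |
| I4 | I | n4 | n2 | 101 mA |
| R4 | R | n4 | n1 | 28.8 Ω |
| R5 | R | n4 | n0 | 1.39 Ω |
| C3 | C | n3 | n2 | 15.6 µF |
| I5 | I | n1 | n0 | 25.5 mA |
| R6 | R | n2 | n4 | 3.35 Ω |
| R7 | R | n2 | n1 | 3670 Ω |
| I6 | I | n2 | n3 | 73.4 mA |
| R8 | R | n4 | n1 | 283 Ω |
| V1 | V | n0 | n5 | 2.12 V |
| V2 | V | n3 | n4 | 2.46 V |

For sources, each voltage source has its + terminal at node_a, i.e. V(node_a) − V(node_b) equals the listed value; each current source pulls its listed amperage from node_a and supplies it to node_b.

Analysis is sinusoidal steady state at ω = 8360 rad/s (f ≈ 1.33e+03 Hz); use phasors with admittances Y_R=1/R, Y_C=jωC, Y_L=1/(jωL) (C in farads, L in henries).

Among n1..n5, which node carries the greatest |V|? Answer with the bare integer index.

3

MNA unknowns: 5 node voltages V₁..V_5 plus 2 source currents (V1, V2)
R1: Y=0.002404+0.000j on G[5,2]
C1: Y=0.000+0.1580j on G[2,1]
I1: z[1]−=0.0044, z[4]+=0.0044
I2: z[2]−=0.00262, z[4]+=0.00262
R2: Y=0.004854+0.000j on G[5,2]
R3: Y=0.008621+0.000j on G[1,5]
I3: z[0]−=0.00104, z[4]+=0.00104
C2: Y=0.000+0.1187j on G[3,0]
I4: z[4]−=0.101, z[2]+=0.101
R4: Y=0.03472+0.000j on G[4,1]
R5: Y=0.7194+0.000j on G[4,0]
C3: Y=0.000+0.1304j on G[3,2]
I5: z[1]−=0.0255, z[0]+=0.0255
R6: Y=0.2985+0.000j on G[2,4]
R7: Y=0.0002725+0.000j on G[2,1]
I6: z[2]−=0.0734, z[3]+=0.0734
R8: Y=0.003534+0.000j on G[4,1]
V1: row V0−V5=2.12, i_V1 at 0,5
V2: row V3−V4=2.46, i_V2 at 3,4
solve → V1=-0.2097+0.6867j, V2=0.09001+0.4096j, V3=2.316-0.3945j, V4=-0.1443-0.3945j, V5=-2.120+0.000j
aux → i_V1=-0.03251-0.008892j, i_V2=-0.07829-0.5652j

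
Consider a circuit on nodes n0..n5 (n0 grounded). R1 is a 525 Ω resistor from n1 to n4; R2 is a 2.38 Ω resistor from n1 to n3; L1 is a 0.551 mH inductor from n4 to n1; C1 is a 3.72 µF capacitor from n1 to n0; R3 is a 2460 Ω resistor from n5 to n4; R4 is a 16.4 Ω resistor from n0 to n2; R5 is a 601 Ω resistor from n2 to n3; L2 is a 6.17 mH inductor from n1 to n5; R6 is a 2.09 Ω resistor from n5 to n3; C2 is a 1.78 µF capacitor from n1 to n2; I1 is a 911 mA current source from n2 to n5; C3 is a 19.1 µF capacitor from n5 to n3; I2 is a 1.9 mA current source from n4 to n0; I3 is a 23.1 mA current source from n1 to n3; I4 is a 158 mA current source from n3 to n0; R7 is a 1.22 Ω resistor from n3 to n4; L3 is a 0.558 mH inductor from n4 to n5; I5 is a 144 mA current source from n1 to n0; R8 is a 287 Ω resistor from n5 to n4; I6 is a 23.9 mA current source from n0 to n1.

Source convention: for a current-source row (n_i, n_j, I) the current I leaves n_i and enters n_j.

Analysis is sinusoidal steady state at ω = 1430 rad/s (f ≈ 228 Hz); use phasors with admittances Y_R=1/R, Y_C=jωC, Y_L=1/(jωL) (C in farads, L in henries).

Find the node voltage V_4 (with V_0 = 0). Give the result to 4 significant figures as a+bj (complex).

12.12-75.17j V

Apply KCL at each of the 5 non-ground nodes and solve the resulting linear system.
Node n1: branches {R1, R2, L1, C1, L2, C2, I3, I5, I6} → V_1 = 12.03-75.66j
Node n2: branches {R4, R5, C2, I1} → V_2 = -11.19-1.050j
Node n3: branches {R2, R5, R6, C3, I3, I4, R7} → V_3 = 12.03-75.06j
Node n4: branches {R1, L1, R3, I2, R7, L3, R8} → V_4 = 12.12-75.17j
Node n5: branches {R3, L2, R6, I1, C3, L3, R8} → V_5 = 12.27-74.62j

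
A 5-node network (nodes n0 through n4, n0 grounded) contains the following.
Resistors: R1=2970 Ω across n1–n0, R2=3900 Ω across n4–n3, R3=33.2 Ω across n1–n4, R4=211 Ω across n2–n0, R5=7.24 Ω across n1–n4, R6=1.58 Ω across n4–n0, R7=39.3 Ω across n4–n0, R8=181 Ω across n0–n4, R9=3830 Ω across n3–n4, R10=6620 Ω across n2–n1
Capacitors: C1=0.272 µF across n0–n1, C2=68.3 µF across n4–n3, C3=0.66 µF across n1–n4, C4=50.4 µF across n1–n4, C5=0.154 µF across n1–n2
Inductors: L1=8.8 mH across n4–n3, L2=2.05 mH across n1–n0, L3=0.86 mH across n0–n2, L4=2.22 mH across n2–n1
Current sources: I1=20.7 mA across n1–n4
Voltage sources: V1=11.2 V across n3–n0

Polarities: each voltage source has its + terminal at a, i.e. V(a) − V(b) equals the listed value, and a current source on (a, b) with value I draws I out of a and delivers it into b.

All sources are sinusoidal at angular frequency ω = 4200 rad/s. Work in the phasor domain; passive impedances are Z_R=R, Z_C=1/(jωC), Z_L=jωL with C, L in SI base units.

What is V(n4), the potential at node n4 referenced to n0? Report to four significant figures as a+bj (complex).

Apply KCL at each of the 4 non-ground nodes and solve the resulting linear system.
Node n1: branches {R1, C1, I1, R3, R5, L2, L4, C3, C4, R10, C5} → V_1 = -3.598+3.936j
Node n2: branches {R4, L3, L4, R10, C5} → V_2 = -0.9877+1.105j
Node n3: branches {R2, L1, C2, R9, V1} → V_3 = 11.20+0.000j
Node n4: branches {R2, L1, I1, R3, R5, R6, R7, C2, R8, C3, R9, C4} → V_4 = 0.1561+3.274j
Source currents: i(V1)=-0.8564-2.868j

0.1561+3.274j V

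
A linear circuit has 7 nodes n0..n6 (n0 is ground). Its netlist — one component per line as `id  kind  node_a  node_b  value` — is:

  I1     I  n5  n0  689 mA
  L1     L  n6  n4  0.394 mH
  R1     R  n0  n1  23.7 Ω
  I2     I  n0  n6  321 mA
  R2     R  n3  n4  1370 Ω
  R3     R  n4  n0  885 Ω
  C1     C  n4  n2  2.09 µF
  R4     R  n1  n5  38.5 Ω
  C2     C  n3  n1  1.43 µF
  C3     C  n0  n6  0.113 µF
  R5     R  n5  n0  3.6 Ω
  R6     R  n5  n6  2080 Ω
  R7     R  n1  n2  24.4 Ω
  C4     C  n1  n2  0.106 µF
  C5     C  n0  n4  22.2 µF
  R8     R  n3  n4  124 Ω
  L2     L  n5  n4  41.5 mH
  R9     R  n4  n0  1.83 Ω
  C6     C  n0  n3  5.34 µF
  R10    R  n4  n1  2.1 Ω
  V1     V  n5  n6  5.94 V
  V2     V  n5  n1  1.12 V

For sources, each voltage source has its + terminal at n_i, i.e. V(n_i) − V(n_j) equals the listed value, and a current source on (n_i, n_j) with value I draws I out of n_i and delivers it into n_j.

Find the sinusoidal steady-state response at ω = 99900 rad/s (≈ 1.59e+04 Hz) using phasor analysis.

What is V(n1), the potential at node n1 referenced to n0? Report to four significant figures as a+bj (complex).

-0.7928+0.1424j V

Element admittances at ω=99900 rad/s:
  I1: injects 0.689 A into n0 (from n5)
  Y(L1) = 0.000-0.02541j S between n6,n4
  Y(R1) = 0.04219+0.000j S between n0,n1
  I2: injects 0.321 A into n6 (from n0)
  Y(R2) = 0.0007299+0.000j S between n3,n4
  Y(R3) = 0.001130+0.000j S between n4,n0
  Y(C1) = 0.000+0.2088j S between n4,n2
  Y(R4) = 0.02597+0.000j S between n1,n5
  Y(C2) = 0.000+0.1429j S between n3,n1
  Y(C3) = 0.000+0.01129j S between n0,n6
  Y(R5) = 0.2778+0.000j S between n5,n0
  Y(R6) = 0.0004808+0.000j S between n5,n6
  Y(R7) = 0.04098+0.000j S between n1,n2
  Y(C4) = 0.000+0.01059j S between n1,n2
  Y(C5) = 0.000+2.218j S between n0,n4
  Y(R8) = 0.008065+0.000j S between n3,n4
  Y(L2) = 0.000-0.0002412j S between n5,n4
  Y(R9) = 0.5464+0.000j S between n4,n0
  Y(C6) = 0.000+0.5335j S between n0,n3
  Y(R10) = 0.4762+0.000j S between n4,n1
  V1: constraint V(n5)−V(n6) = 5.94
  V2: constraint V(n5)−V(n1) = 1.12
Assemble and solve the 8×8 MNA system:
  V(n1)=-0.7928+0.1424j  V(n2)=-0.06904+0.3181j  V(n3)=-0.1654+0.02789j  V(n4)=0.002164+0.1849j  V(n5)=0.3272+0.1424j  V(n6)=-5.613+0.1424j
  i(V1)=-0.3265+0.07929j  i(V2)=-0.4853-0.1188j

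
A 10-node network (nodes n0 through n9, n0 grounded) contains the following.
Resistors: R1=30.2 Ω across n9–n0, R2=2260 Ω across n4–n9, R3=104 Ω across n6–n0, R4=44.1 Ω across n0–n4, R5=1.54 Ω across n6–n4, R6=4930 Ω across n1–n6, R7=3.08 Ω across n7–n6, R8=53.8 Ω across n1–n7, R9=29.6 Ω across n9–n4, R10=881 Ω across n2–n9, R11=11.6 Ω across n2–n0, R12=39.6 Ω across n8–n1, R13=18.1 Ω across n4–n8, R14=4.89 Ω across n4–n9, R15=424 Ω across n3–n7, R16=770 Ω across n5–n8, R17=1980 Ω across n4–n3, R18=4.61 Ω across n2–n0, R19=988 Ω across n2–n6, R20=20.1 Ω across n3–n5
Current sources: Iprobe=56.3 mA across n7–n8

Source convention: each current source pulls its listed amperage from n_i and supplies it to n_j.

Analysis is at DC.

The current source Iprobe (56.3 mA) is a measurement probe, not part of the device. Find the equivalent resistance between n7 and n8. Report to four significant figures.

Apply KCL at each of the 9 non-ground nodes and solve the resulting linear system.
Node n1: branches {R6, R8, R12} → V_1 = 0.3867
Node n2: branches {R10, R11, R18, R19} → V_2 = -0.0001500
Node n3: branches {R15, R17, R20} → V_3 = 0.1412
Node n4: branches {R2, R4, R5, R9, R13, R14, R17} → V_4 = 0.01139
Node n5: branches {R16, R20} → V_5 = 0.1584
Node n6: branches {R3, R5, R6, R7, R19} → V_6 = -0.05641
Node n7: branches {R7, R8, R15, Iprobe} → V_7 = -0.1941
Node n8: branches {R12, R13, R16, Iprobe} → V_8 = 0.8179
Node n9: branches {R1, R2, R9, R10, R14} → V_9 = 0.009957

R_eq = 17.97 Ω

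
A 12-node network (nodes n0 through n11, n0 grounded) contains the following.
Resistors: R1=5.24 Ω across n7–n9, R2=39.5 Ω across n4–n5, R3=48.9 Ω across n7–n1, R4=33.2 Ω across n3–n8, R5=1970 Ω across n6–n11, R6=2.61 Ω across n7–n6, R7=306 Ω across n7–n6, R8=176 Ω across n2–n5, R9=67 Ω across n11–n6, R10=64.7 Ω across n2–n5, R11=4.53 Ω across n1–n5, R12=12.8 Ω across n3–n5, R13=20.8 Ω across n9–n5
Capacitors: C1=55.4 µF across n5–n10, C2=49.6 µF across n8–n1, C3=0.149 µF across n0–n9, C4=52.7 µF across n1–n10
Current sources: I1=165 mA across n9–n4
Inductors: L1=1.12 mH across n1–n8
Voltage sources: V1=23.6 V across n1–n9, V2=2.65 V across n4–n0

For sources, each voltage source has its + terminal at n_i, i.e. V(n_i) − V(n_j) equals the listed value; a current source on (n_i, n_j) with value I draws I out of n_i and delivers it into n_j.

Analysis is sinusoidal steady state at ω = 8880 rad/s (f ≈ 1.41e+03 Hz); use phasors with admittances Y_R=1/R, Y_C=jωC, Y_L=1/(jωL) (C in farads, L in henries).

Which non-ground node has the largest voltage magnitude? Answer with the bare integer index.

Apply KCL at each of the 11 non-ground nodes and solve the resulting linear system.
Node n1: branches {R3, C2, L1, C4, R11, V1} → V_1 = -1.848-0.2414j
Node n2: branches {R8, R10} → V_2 = -3.880+1.330j
Node n3: branches {R4, R12} → V_3 = -3.289+0.9305j
Node n4: branches {R2, I1, V2} → V_4 = 2.650+0.000j
Node n5: branches {R2, C1, R8, R10, R11, R12, R13} → V_5 = -3.880+1.330j
Node n6: branches {R5, R6, R7, R9} → V_6 = -23.16-0.2414j
Node n7: branches {R1, R3, R6, R7} → V_7 = -23.16-0.2414j
Node n8: branches {R4, C2, L1} → V_8 = -1.756-0.1056j
Node n9: branches {R1, C3, I1, R13, V1} → V_9 = -25.45-0.2414j
Node n10: branches {C1, C4} → V_10 = -2.890+0.5639j
Node n11: branches {R5, R9} → V_11 = -23.16-0.2414j
Source currents: i(V1)=-1.308-0.1092j, i(V2)=-0.0003195+0.03367j

9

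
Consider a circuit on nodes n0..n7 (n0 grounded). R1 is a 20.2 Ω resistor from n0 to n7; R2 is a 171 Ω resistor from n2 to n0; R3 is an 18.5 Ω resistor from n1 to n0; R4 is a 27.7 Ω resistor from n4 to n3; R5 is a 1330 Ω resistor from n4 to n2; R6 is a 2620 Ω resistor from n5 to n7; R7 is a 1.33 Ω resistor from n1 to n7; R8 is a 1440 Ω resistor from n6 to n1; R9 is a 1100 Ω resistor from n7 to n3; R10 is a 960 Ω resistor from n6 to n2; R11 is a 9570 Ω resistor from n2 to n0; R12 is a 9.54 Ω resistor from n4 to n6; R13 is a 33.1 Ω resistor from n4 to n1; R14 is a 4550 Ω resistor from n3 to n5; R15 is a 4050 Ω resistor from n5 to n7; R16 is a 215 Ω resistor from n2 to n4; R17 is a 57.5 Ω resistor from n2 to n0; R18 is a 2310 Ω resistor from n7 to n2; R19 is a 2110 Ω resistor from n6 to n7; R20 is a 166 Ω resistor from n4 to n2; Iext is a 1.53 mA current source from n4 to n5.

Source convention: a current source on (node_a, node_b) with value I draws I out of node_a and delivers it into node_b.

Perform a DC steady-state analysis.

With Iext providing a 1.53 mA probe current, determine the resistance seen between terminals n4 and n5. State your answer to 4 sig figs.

MNA unknowns: 7 node voltages V₁..V_7
R1: Y=0.04950 on G[0,7]
R2: Y=0.005848 on G[2,0]
R3: Y=0.05405 on G[1,0]
R4: Y=0.03610 on G[4,3]
R5: Y=0.0007519 on G[4,2]
R6: Y=0.0003817 on G[5,7]
R7: Y=0.7519 on G[1,7]
R8: Y=0.0006944 on G[6,1]
R9: Y=0.0009091 on G[7,3]
R10: Y=0.001042 on G[6,2]
R11: Y=0.0001045 on G[2,0]
R12: Y=0.1048 on G[4,6]
R13: Y=0.03021 on G[4,1]
R14: Y=0.0002198 on G[3,5]
R15: Y=0.0002469 on G[5,7]
R16: Y=0.004651 on G[2,4]
R17: Y=0.01739 on G[2,0]
R18: Y=0.0004329 on G[7,2]
R19: Y=0.0004739 on G[6,7]
R20: Y=0.006024 on G[4,2]
Iext: z[4]−=0.00153, z[5]+=0.00153
solve → V1=0.001473, V2=-0.009239, V3=-0.01547, V4=-0.02699, V5=1.801, V6=-0.02650, V7=0.002748

R_eq = 1195. Ω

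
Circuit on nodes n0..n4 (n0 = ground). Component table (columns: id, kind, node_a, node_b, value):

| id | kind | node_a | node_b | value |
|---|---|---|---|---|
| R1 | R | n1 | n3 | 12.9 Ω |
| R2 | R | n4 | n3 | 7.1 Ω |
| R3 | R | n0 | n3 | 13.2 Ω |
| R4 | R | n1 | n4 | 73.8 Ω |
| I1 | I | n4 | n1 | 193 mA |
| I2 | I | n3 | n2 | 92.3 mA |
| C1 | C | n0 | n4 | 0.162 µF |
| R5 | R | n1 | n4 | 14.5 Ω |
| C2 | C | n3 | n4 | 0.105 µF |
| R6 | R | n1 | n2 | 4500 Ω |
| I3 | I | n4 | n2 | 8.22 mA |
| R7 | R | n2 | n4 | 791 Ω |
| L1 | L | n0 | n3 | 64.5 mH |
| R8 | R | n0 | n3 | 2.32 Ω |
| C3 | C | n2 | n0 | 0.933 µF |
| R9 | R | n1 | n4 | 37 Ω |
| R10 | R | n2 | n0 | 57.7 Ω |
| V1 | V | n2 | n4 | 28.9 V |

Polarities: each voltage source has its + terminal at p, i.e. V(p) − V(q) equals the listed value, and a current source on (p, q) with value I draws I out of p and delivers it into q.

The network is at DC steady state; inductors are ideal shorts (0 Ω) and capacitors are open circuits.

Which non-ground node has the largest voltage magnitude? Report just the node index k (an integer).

MNA unknowns: 4 node voltages V₁..V_4 plus 2 source currents (L1, V1)
R1: Y=0.07752 on G[1,3]
R2: Y=0.1408 on G[4,3]
R3: Y=0.07576 on G[0,3]
R4: Y=0.01355 on G[1,4]
I1: z[4]−=0.193, z[1]+=0.193
I2: z[3]−=0.0923, z[2]+=0.0923
C1: Y=0.000 on G[0,4]
R5: Y=0.06897 on G[1,4]
C2: Y=0.000 on G[3,4]
R6: Y=0.0002222 on G[1,2]
I3: z[4]−=0.00822, z[2]+=0.00822
R7: Y=0.001264 on G[2,4]
L1: row V0−V3=0, i_L1 at 0,3
R8: Y=0.4310 on G[0,3]
C3: Y=0.000 on G[2,0]
R9: Y=0.02703 on G[1,4]
R10: Y=0.01733 on G[2,0]
V1: row V2−V4=28.9, i_V1 at 2,4
solve → V1=-0.3488, V2=26.49, V3=0.000, V4=-2.412
aux → i_L1=0.4591, i_V1=-0.4010

2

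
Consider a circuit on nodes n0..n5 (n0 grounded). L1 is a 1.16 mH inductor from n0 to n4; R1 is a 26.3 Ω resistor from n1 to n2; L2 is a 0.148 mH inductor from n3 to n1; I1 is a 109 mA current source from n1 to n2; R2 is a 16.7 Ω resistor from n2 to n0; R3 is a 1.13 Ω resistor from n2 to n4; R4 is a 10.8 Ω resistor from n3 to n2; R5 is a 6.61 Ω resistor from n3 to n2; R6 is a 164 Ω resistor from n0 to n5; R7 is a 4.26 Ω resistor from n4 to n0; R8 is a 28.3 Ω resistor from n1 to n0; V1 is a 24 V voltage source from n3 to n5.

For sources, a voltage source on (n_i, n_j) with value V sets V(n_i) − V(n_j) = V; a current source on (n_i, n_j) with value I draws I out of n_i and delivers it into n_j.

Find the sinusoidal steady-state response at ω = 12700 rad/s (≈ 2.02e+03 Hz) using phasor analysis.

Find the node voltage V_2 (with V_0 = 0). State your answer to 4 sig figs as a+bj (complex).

0.4862+0.09441j V

MNA unknowns: 5 node voltages V₁..V_5 plus 1 source current (V1)
L1: Y=0.000-0.06788j on G[0,4]
R1: Y=0.03802+0.000j on G[1,2]
L2: Y=0.000-0.5320j on G[3,1]
I1: z[1]−=0.109, z[2]+=0.109
R2: Y=0.05988+0.000j on G[2,0]
R3: Y=0.8850+0.000j on G[2,4]
R4: Y=0.09259+0.000j on G[3,2]
R5: Y=0.1513+0.000j on G[3,2]
R6: Y=0.006098+0.000j on G[0,5]
R7: Y=0.2347+0.000j on G[4,0]
R8: Y=0.03534+0.000j on G[1,0]
V1: row V3−V5=24, i_V1 at 3,5
solve → V1=0.5230-0.1050j, V2=0.4862+0.09441j, V3=0.5442+0.1373j, V4=0.3783+0.09755j, V5=-23.46+0.1373j
aux → i_V1=-0.1430+0.0008370j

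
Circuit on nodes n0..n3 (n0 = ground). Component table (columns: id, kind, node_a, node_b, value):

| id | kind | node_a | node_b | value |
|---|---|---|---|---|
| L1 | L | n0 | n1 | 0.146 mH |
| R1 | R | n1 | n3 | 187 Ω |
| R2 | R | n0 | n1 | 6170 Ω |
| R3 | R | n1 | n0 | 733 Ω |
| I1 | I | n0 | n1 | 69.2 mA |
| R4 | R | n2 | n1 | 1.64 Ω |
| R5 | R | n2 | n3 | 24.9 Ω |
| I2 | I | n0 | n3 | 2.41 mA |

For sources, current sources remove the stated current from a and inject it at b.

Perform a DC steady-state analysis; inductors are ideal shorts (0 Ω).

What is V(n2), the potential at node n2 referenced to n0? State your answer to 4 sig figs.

Element admittances at DC:
  L1: short n0↔n1 (DC inductor)
  Y(R1) = 0.005348 S between n1,n3
  Y(R2) = 0.0001621 S between n0,n1
  Y(R3) = 0.001364 S between n1,n0
  I1: injects 0.0692 A into n1 (from n0)
  Y(R4) = 0.6098 S between n2,n1
  Y(R5) = 0.04016 S between n2,n3
  I2: injects 0.00241 A into n3 (from n0)
Assemble and solve the 4×4 MNA system:
  V(n1)=0.000  V(n2)=0.003461  V(n3)=0.05601
  i(L1)=-0.07161

0.003461 V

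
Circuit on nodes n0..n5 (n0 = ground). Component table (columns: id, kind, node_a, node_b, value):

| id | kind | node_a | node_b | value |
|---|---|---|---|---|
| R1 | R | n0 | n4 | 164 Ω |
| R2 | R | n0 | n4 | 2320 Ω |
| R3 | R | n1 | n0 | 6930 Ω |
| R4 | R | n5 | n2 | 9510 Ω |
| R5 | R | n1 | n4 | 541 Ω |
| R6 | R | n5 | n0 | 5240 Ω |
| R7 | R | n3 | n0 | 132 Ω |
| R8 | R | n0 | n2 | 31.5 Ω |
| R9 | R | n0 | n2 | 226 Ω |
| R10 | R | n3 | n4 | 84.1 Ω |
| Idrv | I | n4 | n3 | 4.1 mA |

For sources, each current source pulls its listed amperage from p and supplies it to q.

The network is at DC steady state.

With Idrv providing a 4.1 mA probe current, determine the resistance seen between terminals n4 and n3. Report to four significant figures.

Element admittances at DC:
  Y(R1) = 0.006098 S between n0,n4
  Y(R2) = 0.0004310 S between n0,n4
  Y(R3) = 0.0001443 S between n1,n0
  Y(R4) = 0.0001052 S between n5,n2
  Y(R5) = 0.001848 S between n1,n4
  Y(R6) = 0.0001908 S between n5,n0
  Y(R7) = 0.007576 S between n3,n0
  Y(R8) = 0.03175 S between n0,n2
  Y(R9) = 0.004425 S between n0,n2
  Y(R10) = 0.01189 S between n3,n4
  Idrv: injects 0.0041 A into n3 (from n4)
Assemble and solve the 5×5 MNA system:
  V(n1)=-0.1311  V(n2)=0.000  V(n3)=0.1243  V(n4)=-0.1413  V(n5)=0.000

R_eq = 64.79 Ω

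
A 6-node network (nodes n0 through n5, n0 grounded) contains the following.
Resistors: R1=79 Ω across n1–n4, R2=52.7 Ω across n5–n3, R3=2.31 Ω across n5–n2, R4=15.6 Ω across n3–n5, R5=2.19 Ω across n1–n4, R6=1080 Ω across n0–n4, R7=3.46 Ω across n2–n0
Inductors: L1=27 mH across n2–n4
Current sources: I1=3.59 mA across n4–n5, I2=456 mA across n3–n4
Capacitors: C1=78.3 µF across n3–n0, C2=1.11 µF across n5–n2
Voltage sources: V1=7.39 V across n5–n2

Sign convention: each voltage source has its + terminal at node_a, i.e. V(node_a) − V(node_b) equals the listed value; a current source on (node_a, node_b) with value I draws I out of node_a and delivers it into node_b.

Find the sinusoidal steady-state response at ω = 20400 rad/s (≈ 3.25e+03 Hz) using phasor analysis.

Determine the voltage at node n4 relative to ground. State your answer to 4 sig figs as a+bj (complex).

100.1+197.6j V

MNA unknowns: 5 node voltages V₁..V_5 plus 1 source current (V1)
R1: Y=0.01266+0.000j on G[1,4]
R2: Y=0.01898+0.000j on G[5,3]
L1: Y=0.000-0.001816j on G[2,4]
R3: Y=0.4329+0.000j on G[5,2]
I1: z[4]−=0.00359, z[5]+=0.00359
R4: Y=0.06410+0.000j on G[3,5]
R5: Y=0.4566+0.000j on G[1,4]
R6: Y=0.0009259+0.000j on G[0,4]
I2: z[3]−=0.456, z[4]+=0.456
R7: Y=0.2890+0.000j on G[2,0]
C1: Y=0.000+1.597j on G[3,0]
C2: Y=0.000+0.02264j on G[5,2]
V1: row V5−V2=7.39, i_V1 at 5,2
solve → V1=100.1+197.6j, V2=-0.6787-0.5062j, V3=-0.02296-0.06478j, V4=100.1+197.6j, V5=6.711-0.5062j
aux → i_V1=-3.755-0.1307j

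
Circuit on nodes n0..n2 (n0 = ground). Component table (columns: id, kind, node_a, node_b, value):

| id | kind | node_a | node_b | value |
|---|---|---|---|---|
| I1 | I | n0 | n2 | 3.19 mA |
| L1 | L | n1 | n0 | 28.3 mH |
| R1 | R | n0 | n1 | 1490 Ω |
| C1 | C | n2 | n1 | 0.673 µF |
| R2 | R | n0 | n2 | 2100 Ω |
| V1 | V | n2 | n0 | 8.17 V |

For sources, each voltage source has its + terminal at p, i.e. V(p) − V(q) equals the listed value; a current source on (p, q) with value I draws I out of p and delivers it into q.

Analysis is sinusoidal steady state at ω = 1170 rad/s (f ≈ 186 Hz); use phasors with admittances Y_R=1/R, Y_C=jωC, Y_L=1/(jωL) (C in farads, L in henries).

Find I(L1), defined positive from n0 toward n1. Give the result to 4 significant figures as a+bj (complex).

MNA unknowns: 2 node voltages V₁..V_2 plus 1 source current (V1)
I1: z[0]−=0.00319, z[2]+=0.00319
L1: Y=0.000-0.03020j on G[1,0]
R1: Y=0.0006711+0.000j on G[0,1]
C1: Y=0.000+0.0007874j on G[2,1]
R2: Y=0.0004762+0.000j on G[0,2]
V1: row V2−V0=8.17, i_V1 at 2,0
solve → V1=-0.2186+0.004988j, V2=8.170+0.000j
aux → i_V1=-0.0007044-0.006605j

-0.0001506-0.006602j A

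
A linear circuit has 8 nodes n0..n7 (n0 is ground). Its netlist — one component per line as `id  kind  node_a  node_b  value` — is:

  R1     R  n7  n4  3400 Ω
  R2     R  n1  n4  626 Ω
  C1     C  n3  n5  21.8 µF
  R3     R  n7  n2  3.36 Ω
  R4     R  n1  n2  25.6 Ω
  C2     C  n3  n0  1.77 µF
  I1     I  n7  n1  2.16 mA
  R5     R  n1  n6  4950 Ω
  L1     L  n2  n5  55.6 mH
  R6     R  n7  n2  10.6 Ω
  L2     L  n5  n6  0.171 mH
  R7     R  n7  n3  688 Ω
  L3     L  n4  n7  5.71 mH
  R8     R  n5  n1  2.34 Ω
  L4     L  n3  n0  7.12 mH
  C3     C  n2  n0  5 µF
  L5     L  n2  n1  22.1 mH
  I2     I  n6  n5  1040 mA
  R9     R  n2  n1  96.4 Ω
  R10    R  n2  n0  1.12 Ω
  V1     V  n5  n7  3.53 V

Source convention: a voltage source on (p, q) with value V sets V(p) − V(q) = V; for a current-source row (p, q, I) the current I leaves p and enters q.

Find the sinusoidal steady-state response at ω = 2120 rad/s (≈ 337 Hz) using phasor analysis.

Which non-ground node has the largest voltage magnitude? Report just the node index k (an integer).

MNA unknowns: 7 node voltages V₁..V_7 plus 1 source current (V1)
R1: Y=0.0002941+0.000j on G[7,4]
R2: Y=0.001597+0.000j on G[1,4]
C1: Y=0.000+0.04622j on G[3,5]
R3: Y=0.2976+0.000j on G[7,2]
R4: Y=0.03906+0.000j on G[1,2]
C2: Y=0.000+0.003752j on G[3,0]
I1: z[7]−=0.00216, z[1]+=0.00216
R5: Y=0.0002020+0.000j on G[1,6]
L1: Y=0.000-0.008484j on G[2,5]
R6: Y=0.09434+0.000j on G[7,2]
L2: Y=0.000-2.758j on G[5,6]
R7: Y=0.001453+0.000j on G[7,3]
L3: Y=0.000-0.08261j on G[4,7]
R8: Y=0.4274+0.000j on G[5,1]
L4: Y=0.000-0.06625j on G[3,0]
C3: Y=0.000+0.01060j on G[2,0]
L5: Y=0.000-0.02134j on G[2,1]
I2: z[6]−=1.04, z[5]+=1.04
R9: Y=0.01037+0.000j on G[2,1]
R10: Y=0.8929+0.000j on G[2,0]
V1: row V5−V7=3.53, i_V1 at 5,7
solve → V1=2.131-1.004j, V2=-0.2739-0.4398j, V3=-6.329+3.838j, V4=-1.144-1.126j, V5=2.388-1.189j, V6=2.388-1.566j, V7=-1.142-1.189j
aux → i_V1=-0.3359-0.3012j

3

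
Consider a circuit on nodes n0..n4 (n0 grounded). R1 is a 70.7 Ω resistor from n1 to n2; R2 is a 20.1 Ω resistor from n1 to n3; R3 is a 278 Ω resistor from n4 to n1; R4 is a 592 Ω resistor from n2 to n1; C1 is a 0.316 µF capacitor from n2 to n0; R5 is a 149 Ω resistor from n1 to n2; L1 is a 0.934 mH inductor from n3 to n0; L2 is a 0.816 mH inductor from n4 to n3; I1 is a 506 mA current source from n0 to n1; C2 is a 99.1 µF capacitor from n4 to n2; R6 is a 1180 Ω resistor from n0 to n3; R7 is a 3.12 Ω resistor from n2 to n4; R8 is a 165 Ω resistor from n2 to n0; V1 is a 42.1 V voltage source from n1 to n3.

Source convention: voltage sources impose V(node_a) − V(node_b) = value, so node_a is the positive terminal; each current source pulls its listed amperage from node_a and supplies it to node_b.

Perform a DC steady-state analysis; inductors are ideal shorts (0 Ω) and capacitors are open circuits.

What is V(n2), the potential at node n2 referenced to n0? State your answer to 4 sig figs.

2.719 V

MNA unknowns: 4 node voltages V₁..V_4 plus 3 source currents (L1, L2, V1)
R1: Y=0.01414 on G[1,2]
R2: Y=0.04975 on G[1,3]
R3: Y=0.003597 on G[4,1]
R4: Y=0.001689 on G[2,1]
C1: Y=0.000 on G[2,0]
R5: Y=0.006711 on G[1,2]
L1: row V3−V0=0, i_L1 at 3,0
L2: row V4−V3=0, i_L2 at 4,3
I1: z[0]−=0.506, z[1]+=0.506
C2: Y=0.000 on G[4,2]
R6: Y=0.0008475 on G[0,3]
R7: Y=0.3205 on G[2,4]
R8: Y=0.006061 on G[2,0]
V1: row V1−V3=42.1, i_V1 at 1,3
solve → V1=42.10, V2=2.719, V3=0.000, V4=0.000
aux → i_L1=0.4895, i_L2=1.023, i_V1=-2.628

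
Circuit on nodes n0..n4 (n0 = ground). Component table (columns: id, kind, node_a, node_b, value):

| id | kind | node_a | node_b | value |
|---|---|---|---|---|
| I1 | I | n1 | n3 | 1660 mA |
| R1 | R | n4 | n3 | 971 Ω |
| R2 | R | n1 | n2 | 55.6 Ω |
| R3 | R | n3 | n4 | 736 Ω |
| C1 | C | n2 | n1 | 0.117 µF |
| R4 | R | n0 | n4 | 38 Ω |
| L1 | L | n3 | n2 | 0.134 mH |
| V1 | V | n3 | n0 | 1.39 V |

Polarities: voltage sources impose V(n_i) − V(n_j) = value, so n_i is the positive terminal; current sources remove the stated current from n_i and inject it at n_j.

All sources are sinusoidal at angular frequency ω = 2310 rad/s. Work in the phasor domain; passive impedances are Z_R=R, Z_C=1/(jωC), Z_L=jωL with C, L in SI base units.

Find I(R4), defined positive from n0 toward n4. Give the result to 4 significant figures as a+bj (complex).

-0.003044+0.000j A

Apply KCL at each of the 4 non-ground nodes and solve the resulting linear system.
Node n1: branches {I1, R2, C1} → V_1 = -90.89+0.8728j
Node n2: branches {R2, C1, L1} → V_2 = 1.390-0.5138j
Node n3: branches {I1, R1, R3, L1, V1} → V_3 = 1.390+0.000j
Node n4: branches {R1, R3, R4} → V_4 = 0.1157+0.000j
Source currents: i(V1)=-0.003044+0.000j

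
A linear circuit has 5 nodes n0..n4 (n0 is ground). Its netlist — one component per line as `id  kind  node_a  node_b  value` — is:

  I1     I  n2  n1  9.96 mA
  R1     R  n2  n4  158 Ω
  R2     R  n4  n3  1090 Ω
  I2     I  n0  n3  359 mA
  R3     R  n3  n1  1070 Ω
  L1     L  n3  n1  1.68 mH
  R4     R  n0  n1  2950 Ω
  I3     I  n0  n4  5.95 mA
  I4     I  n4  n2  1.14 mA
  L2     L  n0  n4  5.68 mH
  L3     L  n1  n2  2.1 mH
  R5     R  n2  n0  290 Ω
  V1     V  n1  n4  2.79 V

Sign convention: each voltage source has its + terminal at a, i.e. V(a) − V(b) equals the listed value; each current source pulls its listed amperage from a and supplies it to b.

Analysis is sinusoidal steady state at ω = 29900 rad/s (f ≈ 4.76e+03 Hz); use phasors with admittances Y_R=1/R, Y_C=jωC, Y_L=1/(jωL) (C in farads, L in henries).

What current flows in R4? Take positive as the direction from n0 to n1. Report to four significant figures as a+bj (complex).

-0.008578-0.01477j A

Apply KCL at each of the 4 non-ground nodes and solve the resulting linear system.
Node n1: branches {I1, R3, L1, R4, L3, V1} → V_1 = 25.31+43.56j
Node n2: branches {I1, R1, I4, L3, R5} → V_2 = 28.97+34.17j
Node n3: branches {R2, I2, R3, L1} → V_3 = 26.96+61.31j
Node n4: branches {R1, R2, I3, I4, L2, V1} → V_4 = 22.52+43.56j
Source currents: i(V1)=0.2067-0.08942j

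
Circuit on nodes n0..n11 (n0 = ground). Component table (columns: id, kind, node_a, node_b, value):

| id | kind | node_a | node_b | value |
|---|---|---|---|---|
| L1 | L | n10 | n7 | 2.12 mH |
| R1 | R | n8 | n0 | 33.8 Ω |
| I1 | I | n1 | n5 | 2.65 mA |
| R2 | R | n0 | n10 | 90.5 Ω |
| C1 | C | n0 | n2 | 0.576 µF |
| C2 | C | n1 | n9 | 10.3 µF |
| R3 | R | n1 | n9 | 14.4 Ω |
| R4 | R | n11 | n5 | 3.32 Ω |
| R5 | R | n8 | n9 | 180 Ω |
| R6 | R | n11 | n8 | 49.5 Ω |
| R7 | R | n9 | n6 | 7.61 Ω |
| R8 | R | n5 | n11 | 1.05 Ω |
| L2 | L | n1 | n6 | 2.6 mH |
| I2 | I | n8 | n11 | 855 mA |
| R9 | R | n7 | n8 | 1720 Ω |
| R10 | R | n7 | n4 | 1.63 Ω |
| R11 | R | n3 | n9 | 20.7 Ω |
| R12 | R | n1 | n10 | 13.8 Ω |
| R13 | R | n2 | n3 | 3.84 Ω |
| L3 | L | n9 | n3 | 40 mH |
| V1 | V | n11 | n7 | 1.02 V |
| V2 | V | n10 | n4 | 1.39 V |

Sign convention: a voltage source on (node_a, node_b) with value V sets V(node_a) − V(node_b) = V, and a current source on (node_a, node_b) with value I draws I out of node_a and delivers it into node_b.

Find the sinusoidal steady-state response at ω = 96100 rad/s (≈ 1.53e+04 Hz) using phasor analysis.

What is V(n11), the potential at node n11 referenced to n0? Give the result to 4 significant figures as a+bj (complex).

Apply KCL at each of the 11 non-ground nodes and solve the resulting linear system.
Node n1: branches {I1, C2, R3, L2, R12} → V_1 = 6.068-2.704j
Node n2: branches {C1, R13} → V_2 = 0.9520-3.722j
Node n3: branches {R11, R13, L3} → V_3 = 1.743-3.519j
Node n4: branches {R10, V2} → V_4 = 8.845-2.085j
Node n5: branches {I1, R4, R8} → V_5 = 10.54-2.055j
Node n6: branches {R7, L2} → V_6 = 5.992-2.408j
Node n7: branches {L1, R9, R10, V1} → V_7 = 9.521-2.055j
Node n8: branches {R1, R5, R6, I2, R9} → V_8 = -10.79-1.003j
Node n9: branches {C2, R3, R5, R7, R11, L3} → V_9 = 6.001-2.406j
Node n10: branches {L1, R2, R12, V2} → V_10 = 10.23-2.085j
Node n11: branches {R4, R6, R8, I2, V1} → V_11 = 10.54-2.055j
Source currents: i(V1)=0.4268+0.02126j, i(V2)=-0.4149-0.01836j

10.54-2.055j V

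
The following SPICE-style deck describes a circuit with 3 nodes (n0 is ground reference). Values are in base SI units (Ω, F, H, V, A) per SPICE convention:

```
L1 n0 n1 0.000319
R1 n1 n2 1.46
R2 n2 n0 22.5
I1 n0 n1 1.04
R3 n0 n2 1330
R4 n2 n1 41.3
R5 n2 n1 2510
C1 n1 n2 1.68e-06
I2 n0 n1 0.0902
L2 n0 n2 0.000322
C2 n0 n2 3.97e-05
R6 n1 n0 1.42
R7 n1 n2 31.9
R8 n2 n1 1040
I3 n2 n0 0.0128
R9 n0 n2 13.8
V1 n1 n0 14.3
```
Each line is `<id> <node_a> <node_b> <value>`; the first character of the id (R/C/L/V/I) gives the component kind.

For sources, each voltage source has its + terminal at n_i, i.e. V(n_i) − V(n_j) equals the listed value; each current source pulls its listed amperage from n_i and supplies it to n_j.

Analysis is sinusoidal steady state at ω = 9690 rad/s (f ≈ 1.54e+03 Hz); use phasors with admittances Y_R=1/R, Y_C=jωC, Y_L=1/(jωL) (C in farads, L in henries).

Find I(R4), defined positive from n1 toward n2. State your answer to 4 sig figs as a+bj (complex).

0.04974+0.02120j A

Apply KCL at each of the 2 non-ground nodes and solve the resulting linear system.
Node n1: branches {L1, R1, I1, R4, R5, C1, I2, R6, R7, R8, V1} → V_1 = 14.30+0.000j
Node n2: branches {R1, R2, R3, R4, R5, C1, L2, C2, R7, R8, I3, R9} → V_2 = 12.25-0.8757j
Source currents: i(V1)=-10.45+3.943j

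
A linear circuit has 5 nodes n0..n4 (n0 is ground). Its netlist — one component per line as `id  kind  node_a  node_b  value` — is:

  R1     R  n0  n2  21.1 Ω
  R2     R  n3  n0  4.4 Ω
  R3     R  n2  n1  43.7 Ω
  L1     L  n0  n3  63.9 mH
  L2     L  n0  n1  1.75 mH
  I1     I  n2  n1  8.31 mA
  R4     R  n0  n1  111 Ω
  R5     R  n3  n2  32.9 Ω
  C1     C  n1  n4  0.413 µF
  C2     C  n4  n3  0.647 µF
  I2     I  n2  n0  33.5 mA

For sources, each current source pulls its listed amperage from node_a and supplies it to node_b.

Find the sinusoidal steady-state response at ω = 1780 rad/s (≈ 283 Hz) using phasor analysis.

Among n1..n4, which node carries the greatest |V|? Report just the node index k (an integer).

MNA unknowns: 4 node voltages V₁..V_4
R1: Y=0.04739+0.000j on G[0,2]
R2: Y=0.2273+0.000j on G[3,0]
R3: Y=0.02288+0.000j on G[2,1]
L1: Y=0.000-0.008792j on G[0,3]
L2: Y=0.000-0.3210j on G[0,1]
I1: z[2]−=0.00831, z[1]+=0.00831
R4: Y=0.009009+0.000j on G[0,1]
R5: Y=0.03040+0.000j on G[3,2]
C1: Y=0.000+0.0007351j on G[1,4]
C2: Y=0.000+0.001152j on G[4,3]
I2: z[2]−=0.0335, z[0]+=0.0335
solve → V1=-0.0002882-0.004790j, V2=-0.4307-0.001644j, V3=-0.05074-0.001837j, V4=-0.03108-0.002988j

2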